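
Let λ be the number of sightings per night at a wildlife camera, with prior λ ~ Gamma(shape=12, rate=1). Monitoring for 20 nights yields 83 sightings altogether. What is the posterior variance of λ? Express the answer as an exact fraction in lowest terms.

Total count 83 over total exposure 20 nights.
Posterior: α' = 12 + 83 = 95, β' = 1 + 20 = 21.
Posterior variance = α'/β'² = 95/441.

95/441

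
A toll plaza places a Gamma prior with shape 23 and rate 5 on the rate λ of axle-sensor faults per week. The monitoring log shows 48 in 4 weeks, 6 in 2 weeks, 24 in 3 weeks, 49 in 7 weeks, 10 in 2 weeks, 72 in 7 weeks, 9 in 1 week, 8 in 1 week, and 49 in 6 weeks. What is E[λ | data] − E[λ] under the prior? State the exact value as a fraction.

308/95

Total count: 48 + 6 + 24 + 49 + 10 + 72 + 9 + 8 + 49 = 275.
Total exposure: 4 + 2 + 3 + 7 + 2 + 7 + 1 + 1 + 6 = 33 weeks.
Gamma(α, β) with Poisson data over total exposure Σt gives posterior Gamma(α+Σx, β+Σt) = Gamma(298, 38).
Posterior mean = 298/38 = 149/19; prior mean = 23/5 = 23/5. Difference = 149/19 − 23/5 = 308/95.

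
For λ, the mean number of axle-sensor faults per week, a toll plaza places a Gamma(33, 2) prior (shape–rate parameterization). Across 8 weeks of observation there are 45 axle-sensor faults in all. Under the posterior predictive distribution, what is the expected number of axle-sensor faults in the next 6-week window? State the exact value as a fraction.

Total count 45 over total exposure 8 weeks.
Gamma(α, β) with Poisson data over total exposure Σt gives posterior Gamma(α+Σx, β+Σt) = Gamma(78, 10).
Predictive mean over a 6-week window = T·E[λ|data] = 6·78/10 = 234/5.

234/5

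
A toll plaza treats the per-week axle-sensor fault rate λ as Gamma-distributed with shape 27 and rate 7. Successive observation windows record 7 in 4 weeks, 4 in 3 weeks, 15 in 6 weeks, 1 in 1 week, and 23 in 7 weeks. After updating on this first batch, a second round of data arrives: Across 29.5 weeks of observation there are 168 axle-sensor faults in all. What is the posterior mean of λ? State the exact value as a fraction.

98/23

Total count: 7 + 4 + 15 + 1 + 23 = 50.
Total exposure: 4 + 3 + 6 + 1 + 7 = 21 weeks.
After the first batch: Gamma(27 + 50, 7 + 21) = Gamma(77, 28).
Total count 168 over total exposure 29.5 weeks.
After the second batch: Gamma(77 + 168, 28 + 29.5) = Gamma(245, 115/2).
Posterior mean = α'/β' = 245/(115/2) = 98/23.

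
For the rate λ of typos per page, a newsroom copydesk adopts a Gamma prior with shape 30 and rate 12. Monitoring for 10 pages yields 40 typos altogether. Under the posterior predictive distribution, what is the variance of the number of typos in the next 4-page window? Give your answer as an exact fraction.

1820/121

Total count 40 over total exposure 10 pages.
Gamma(α, β) with Poisson data over total exposure Σt gives posterior Gamma(α+Σx, β+Σt) = Gamma(70, 22).
The posterior predictive for a window of length T is Negative Binomial with variance T·α'·(β'+T)/β'² = 4·70·26/484 = 1820/121.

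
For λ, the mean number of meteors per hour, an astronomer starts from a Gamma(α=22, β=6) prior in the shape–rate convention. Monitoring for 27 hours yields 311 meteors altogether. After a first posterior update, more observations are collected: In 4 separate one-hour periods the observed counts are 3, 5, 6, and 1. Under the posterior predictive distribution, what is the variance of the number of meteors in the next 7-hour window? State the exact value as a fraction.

Total count 311 over total exposure 27 hours.
After the first batch: Gamma(22 + 311, 6 + 27) = Gamma(333, 33).
Total count: 3 + 5 + 6 + 1 = 15.
Total exposure: 4 hours.
After the second batch: Gamma(333 + 15, 33 + 4) = Gamma(348, 37).
The posterior predictive for a window of length T is Negative Binomial with variance T·α'·(β'+T)/β'² = 7·348·44/1369 = 107184/1369.

107184/1369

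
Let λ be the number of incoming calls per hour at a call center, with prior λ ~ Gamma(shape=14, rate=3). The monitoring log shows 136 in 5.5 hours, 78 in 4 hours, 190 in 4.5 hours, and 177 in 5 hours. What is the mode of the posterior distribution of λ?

27

Total count: 136 + 78 + 190 + 177 = 581.
Total exposure: 5.5 + 4 + 4.5 + 5 = 19 hours.
By Gamma–Poisson conjugacy, the posterior is Gamma(α + Σx, β + Σt) = Gamma(14 + 581, 3 + 19) = Gamma(595, 22).
Posterior mode = (α'−1)/β' = 594/22 = 27.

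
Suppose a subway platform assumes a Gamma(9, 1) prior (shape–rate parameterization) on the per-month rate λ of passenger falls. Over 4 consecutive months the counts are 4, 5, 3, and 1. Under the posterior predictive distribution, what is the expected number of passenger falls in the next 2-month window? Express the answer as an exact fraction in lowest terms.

44/5

Total count: 4 + 5 + 3 + 1 = 13.
Total exposure: 4 months.
Posterior: α' = 9 + 13 = 22, β' = 1 + 4 = 5.
Predictive mean over a 2-month window = T·E[λ|data] = 2·22/5 = 44/5.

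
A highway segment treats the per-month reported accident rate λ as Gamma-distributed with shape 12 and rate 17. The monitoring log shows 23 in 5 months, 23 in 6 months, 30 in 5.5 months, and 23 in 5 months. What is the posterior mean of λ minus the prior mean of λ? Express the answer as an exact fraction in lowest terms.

2850/1309

Total count: 23 + 23 + 30 + 23 = 99.
Total exposure: 5 + 6 + 5.5 + 5 = 21.5 months.
Posterior: α' = 12 + 99 = 111, β' = 17 + 21.5 = 77/2.
Posterior mean = 111/(77/2) = 222/77; prior mean = 12/17 = 12/17. Difference = 222/77 − 12/17 = 2850/1309.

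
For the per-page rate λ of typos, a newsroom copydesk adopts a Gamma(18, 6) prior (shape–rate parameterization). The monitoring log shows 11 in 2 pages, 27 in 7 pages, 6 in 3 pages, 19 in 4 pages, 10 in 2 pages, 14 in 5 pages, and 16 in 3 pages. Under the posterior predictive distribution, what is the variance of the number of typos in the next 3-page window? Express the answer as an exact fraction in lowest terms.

12705/1024

Total count: 11 + 27 + 6 + 19 + 10 + 14 + 16 = 103.
Total exposure: 2 + 7 + 3 + 4 + 2 + 5 + 3 = 26 pages.
By Gamma–Poisson conjugacy, the posterior is Gamma(α + Σx, β + Σt) = Gamma(18 + 103, 6 + 26) = Gamma(121, 32).
The posterior predictive for a window of length T is Negative Binomial with variance T·α'·(β'+T)/β'² = 3·121·35/1024 = 12705/1024.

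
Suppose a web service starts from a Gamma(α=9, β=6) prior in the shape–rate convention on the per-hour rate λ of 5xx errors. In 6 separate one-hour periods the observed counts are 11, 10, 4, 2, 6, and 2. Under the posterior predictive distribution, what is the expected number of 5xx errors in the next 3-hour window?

11

Total count: 11 + 10 + 4 + 2 + 6 + 2 = 35.
Total exposure: 6 hours.
Gamma(α, β) with Poisson data over total exposure Σt gives posterior Gamma(α+Σx, β+Σt) = Gamma(44, 12).
Predictive mean over a 3-hour window = T·E[λ|data] = 3·44/12 = 11.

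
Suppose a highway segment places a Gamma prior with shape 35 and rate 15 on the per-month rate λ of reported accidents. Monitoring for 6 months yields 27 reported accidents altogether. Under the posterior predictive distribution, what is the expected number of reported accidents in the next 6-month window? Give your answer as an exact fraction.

124/7

Total count 27 over total exposure 6 months.
Posterior: α' = 35 + 27 = 62, β' = 15 + 6 = 21.
Predictive mean over a 6-month window = T·E[λ|data] = 6·62/21 = 124/7.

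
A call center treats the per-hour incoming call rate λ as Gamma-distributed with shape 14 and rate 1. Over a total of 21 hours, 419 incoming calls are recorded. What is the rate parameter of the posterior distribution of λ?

22

Total count 419 over total exposure 21 hours.
By Gamma–Poisson conjugacy, the posterior is Gamma(α + Σx, β + Σt) = Gamma(14 + 419, 1 + 21) = Gamma(433, 22).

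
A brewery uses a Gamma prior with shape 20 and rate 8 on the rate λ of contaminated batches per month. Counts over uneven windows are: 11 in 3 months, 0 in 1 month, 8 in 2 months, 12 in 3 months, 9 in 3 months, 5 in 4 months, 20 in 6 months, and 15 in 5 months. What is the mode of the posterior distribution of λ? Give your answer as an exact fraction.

Total count: 11 + 0 + 8 + 12 + 9 + 5 + 20 + 15 = 80.
Total exposure: 3 + 1 + 2 + 3 + 3 + 4 + 6 + 5 = 27 months.
The Gamma prior is conjugate for the Poisson rate, so λ | data ~ Gamma(20+80, 8+27) = Gamma(100, 35).
Posterior mode = (α'−1)/β' = 99/35.

99/35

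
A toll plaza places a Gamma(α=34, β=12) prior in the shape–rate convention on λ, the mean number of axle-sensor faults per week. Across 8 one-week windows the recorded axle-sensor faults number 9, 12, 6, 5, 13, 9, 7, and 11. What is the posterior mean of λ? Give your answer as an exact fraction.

53/10

Total count: 9 + 12 + 6 + 5 + 13 + 9 + 7 + 11 = 72.
Total exposure: 8 weeks.
Posterior: α' = 34 + 72 = 106, β' = 12 + 8 = 20.
Posterior mean = α'/β' = 106/20 = 53/10.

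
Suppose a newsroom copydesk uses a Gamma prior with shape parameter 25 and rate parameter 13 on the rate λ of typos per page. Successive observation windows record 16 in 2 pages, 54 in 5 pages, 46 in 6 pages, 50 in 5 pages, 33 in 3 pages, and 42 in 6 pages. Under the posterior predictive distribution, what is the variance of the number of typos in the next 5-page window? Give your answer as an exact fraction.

Total count: 16 + 54 + 46 + 50 + 33 + 42 = 241.
Total exposure: 2 + 5 + 6 + 5 + 3 + 6 = 27 pages.
Gamma(α, β) with Poisson data over total exposure Σt gives posterior Gamma(α+Σx, β+Σt) = Gamma(266, 40).
The posterior predictive for a window of length T is Negative Binomial with variance T·α'·(β'+T)/β'² = 5·266·45/1600 = 1197/32.

1197/32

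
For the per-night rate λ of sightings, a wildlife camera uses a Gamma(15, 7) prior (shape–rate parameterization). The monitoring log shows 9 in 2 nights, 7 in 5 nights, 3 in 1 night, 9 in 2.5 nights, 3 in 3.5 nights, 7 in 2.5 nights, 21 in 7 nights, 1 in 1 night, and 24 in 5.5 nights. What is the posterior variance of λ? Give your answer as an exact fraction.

Total count: 9 + 7 + 3 + 9 + 3 + 7 + 21 + 1 + 24 = 84.
Total exposure: 2 + 5 + 1 + 2.5 + 3.5 + 2.5 + 7 + 1 + 5.5 = 30 nights.
By Gamma–Poisson conjugacy, the posterior is Gamma(α + Σx, β + Σt) = Gamma(15 + 84, 7 + 30) = Gamma(99, 37).
Posterior variance = α'/β'² = 99/1369.

99/1369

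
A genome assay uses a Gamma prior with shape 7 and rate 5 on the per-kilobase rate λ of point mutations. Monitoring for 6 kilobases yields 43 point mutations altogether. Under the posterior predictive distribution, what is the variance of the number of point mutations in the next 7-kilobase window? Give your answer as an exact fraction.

Total count 43 over total exposure 6 kilobases.
By Gamma–Poisson conjugacy, the posterior is Gamma(α + Σx, β + Σt) = Gamma(7 + 43, 5 + 6) = Gamma(50, 11).
The posterior predictive for a window of length T is Negative Binomial with variance T·α'·(β'+T)/β'² = 7·50·18/121 = 6300/121.

6300/121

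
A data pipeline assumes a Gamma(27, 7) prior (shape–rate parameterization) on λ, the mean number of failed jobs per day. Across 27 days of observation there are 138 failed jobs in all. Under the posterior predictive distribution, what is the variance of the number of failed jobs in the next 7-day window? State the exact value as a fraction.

47355/1156

Total count 138 over total exposure 27 days.
Posterior: α' = 27 + 138 = 165, β' = 7 + 27 = 34.
The posterior predictive for a window of length T is Negative Binomial with variance T·α'·(β'+T)/β'² = 7·165·41/1156 = 47355/1156.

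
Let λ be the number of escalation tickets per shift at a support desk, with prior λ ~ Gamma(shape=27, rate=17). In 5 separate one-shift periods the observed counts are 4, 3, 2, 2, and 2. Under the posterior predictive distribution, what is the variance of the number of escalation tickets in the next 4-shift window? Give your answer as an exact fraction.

1040/121

Total count: 4 + 3 + 2 + 2 + 2 = 13.
Total exposure: 5 shifts.
Conjugate update: add total count to the shape and total exposure to the rate, giving Gamma(40, 22).
The posterior predictive for a window of length T is Negative Binomial with variance T·α'·(β'+T)/β'² = 4·40·26/484 = 1040/121.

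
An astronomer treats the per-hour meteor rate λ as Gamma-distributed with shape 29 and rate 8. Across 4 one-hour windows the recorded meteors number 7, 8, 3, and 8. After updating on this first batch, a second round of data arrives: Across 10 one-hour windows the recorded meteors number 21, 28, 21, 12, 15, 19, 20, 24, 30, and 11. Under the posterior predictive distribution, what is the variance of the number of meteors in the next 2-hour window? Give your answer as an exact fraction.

Total count: 7 + 8 + 3 + 8 = 26.
Total exposure: 4 hours.
After the first batch: Gamma(29 + 26, 8 + 4) = Gamma(55, 12).
Total count: 21 + 28 + 21 + 12 + 15 + 19 + 20 + 24 + 30 + 11 = 201.
Total exposure: 10 hours.
After the second batch: Gamma(55 + 201, 12 + 10) = Gamma(256, 22).
The posterior predictive for a window of length T is Negative Binomial with variance T·α'·(β'+T)/β'² = 2·256·24/484 = 3072/121.

3072/121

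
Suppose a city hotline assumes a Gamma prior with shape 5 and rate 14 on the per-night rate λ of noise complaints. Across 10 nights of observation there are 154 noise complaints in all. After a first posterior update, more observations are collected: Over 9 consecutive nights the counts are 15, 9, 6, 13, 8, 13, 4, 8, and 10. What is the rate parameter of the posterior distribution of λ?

Total count 154 over total exposure 10 nights.
After the first batch: Gamma(5 + 154, 14 + 10) = Gamma(159, 24).
Total count: 15 + 9 + 6 + 13 + 8 + 13 + 4 + 8 + 10 = 86.
Total exposure: 9 nights.
After the second batch: Gamma(159 + 86, 24 + 9) = Gamma(245, 33).

33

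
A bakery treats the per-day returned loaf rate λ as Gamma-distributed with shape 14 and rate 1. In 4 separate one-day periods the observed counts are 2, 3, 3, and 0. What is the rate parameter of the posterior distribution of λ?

5

Total count: 2 + 3 + 3 + 0 = 8.
Total exposure: 4 days.
Gamma(α, β) with Poisson data over total exposure Σt gives posterior Gamma(α+Σx, β+Σt) = Gamma(22, 5).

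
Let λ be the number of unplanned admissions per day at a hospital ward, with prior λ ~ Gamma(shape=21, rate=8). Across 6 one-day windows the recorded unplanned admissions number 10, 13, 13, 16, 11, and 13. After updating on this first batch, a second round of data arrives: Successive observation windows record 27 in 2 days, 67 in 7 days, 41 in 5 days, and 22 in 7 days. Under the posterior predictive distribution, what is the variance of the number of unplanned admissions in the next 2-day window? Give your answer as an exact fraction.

18796/1225

Total count: 10 + 13 + 13 + 16 + 11 + 13 = 76.
Total exposure: 6 days.
After the first batch: Gamma(21 + 76, 8 + 6) = Gamma(97, 14).
Total count: 27 + 67 + 41 + 22 = 157.
Total exposure: 2 + 7 + 5 + 7 = 21 days.
After the second batch: Gamma(97 + 157, 14 + 21) = Gamma(254, 35).
The posterior predictive for a window of length T is Negative Binomial with variance T·α'·(β'+T)/β'² = 2·254·37/1225 = 18796/1225.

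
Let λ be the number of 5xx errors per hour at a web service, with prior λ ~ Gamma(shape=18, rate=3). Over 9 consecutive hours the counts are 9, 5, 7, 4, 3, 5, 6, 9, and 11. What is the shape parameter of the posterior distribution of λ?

Total count: 9 + 5 + 7 + 4 + 3 + 5 + 6 + 9 + 11 = 59.
Total exposure: 9 hours.
Posterior: α' = 18 + 59 = 77, β' = 3 + 9 = 12.

77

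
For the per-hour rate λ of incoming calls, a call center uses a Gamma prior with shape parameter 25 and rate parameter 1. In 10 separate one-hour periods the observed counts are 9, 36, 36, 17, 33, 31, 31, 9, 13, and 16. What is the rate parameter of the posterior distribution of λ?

11

Total count: 9 + 36 + 36 + 17 + 33 + 31 + 31 + 9 + 13 + 16 = 231.
Total exposure: 10 hours.
Posterior: α' = 25 + 231 = 256, β' = 1 + 10 = 11.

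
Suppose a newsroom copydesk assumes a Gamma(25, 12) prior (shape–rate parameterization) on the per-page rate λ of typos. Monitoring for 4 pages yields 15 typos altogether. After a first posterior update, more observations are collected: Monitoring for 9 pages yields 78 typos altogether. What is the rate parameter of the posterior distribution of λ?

25

Total count 15 over total exposure 4 pages.
After the first batch: Gamma(25 + 15, 12 + 4) = Gamma(40, 16).
Total count 78 over total exposure 9 pages.
After the second batch: Gamma(40 + 78, 16 + 9) = Gamma(118, 25).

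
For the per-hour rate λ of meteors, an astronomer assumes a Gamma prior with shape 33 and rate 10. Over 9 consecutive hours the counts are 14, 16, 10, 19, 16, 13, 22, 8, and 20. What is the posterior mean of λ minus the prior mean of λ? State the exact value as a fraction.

Total count: 14 + 16 + 10 + 19 + 16 + 13 + 22 + 8 + 20 = 138.
Total exposure: 9 hours.
Conjugate update: add total count to the shape and total exposure to the rate, giving Gamma(171, 19).
Posterior mean = 171/19 = 9; prior mean = 33/10 = 33/10. Difference = 9 − 33/10 = 57/10.

57/10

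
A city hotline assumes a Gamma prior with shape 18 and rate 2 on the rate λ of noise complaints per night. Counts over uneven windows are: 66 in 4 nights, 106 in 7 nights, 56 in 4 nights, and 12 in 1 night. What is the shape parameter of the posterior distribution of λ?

258

Total count: 66 + 106 + 56 + 12 = 240.
Total exposure: 4 + 7 + 4 + 1 = 16 nights.
Conjugate update: add total count to the shape and total exposure to the rate, giving Gamma(258, 18).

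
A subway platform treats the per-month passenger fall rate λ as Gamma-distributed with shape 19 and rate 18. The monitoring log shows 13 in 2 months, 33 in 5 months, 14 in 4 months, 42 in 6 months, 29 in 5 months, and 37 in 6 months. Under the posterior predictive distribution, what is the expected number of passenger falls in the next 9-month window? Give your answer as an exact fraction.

Total count: 13 + 33 + 14 + 42 + 29 + 37 = 168.
Total exposure: 2 + 5 + 4 + 6 + 5 + 6 = 28 months.
Gamma(α, β) with Poisson data over total exposure Σt gives posterior Gamma(α+Σx, β+Σt) = Gamma(187, 46).
Predictive mean over a 9-month window = T·E[λ|data] = 9·187/46 = 1683/46.

1683/46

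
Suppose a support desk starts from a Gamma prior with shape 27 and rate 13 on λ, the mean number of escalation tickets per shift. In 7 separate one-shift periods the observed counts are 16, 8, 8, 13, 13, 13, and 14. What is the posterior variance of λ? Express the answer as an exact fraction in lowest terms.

Total count: 16 + 8 + 8 + 13 + 13 + 13 + 14 = 85.
Total exposure: 7 shifts.
Gamma(α, β) with Poisson data over total exposure Σt gives posterior Gamma(α+Σx, β+Σt) = Gamma(112, 20).
Posterior variance = α'/β'² = 112/400 = 7/25.

7/25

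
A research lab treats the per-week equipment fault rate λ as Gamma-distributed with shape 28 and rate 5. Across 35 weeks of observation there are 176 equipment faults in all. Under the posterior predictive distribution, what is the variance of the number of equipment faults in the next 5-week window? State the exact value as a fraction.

Total count 176 over total exposure 35 weeks.
Posterior: α' = 28 + 176 = 204, β' = 5 + 35 = 40.
The posterior predictive for a window of length T is Negative Binomial with variance T·α'·(β'+T)/β'² = 5·204·45/1600 = 459/16.

459/16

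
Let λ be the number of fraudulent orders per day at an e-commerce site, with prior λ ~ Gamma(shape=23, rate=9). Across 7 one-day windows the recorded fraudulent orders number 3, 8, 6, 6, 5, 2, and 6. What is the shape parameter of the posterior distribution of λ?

Total count: 3 + 8 + 6 + 6 + 5 + 2 + 6 = 36.
Total exposure: 7 days.
Posterior: α' = 23 + 36 = 59, β' = 9 + 7 = 16.

59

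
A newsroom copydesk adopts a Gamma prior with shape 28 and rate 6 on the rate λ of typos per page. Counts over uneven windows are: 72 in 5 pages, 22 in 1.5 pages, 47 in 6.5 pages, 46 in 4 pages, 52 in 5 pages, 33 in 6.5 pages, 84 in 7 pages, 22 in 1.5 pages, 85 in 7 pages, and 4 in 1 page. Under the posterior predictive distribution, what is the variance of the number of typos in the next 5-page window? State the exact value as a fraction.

15400/289

Total count: 72 + 22 + 47 + 46 + 52 + 33 + 84 + 22 + 85 + 4 = 467.
Total exposure: 5 + 1.5 + 6.5 + 4 + 5 + 6.5 + 7 + 1.5 + 7 + 1 = 45 pages.
The Gamma prior is conjugate for the Poisson rate, so λ | data ~ Gamma(28+467, 6+45) = Gamma(495, 51).
The posterior predictive for a window of length T is Negative Binomial with variance T·α'·(β'+T)/β'² = 5·495·56/2601 = 15400/289.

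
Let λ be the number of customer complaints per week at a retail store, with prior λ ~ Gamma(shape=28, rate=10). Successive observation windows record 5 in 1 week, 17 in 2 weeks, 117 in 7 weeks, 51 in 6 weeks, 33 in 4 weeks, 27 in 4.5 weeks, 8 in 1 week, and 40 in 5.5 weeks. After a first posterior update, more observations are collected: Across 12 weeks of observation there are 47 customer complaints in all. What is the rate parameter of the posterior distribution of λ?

Total count: 5 + 17 + 117 + 51 + 33 + 27 + 8 + 40 = 298.
Total exposure: 1 + 2 + 7 + 6 + 4 + 4.5 + 1 + 5.5 = 31 weeks.
After the first batch: Gamma(28 + 298, 10 + 31) = Gamma(326, 41).
Total count 47 over total exposure 12 weeks.
After the second batch: Gamma(326 + 47, 41 + 12) = Gamma(373, 53).

53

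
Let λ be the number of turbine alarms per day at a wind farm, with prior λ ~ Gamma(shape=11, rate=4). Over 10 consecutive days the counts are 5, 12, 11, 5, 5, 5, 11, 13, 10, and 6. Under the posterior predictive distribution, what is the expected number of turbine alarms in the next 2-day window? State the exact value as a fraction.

Total count: 5 + 12 + 11 + 5 + 5 + 5 + 11 + 13 + 10 + 6 = 83.
Total exposure: 10 days.
Posterior: α' = 11 + 83 = 94, β' = 4 + 10 = 14.
Predictive mean over a 2-day window = T·E[λ|data] = 2·94/14 = 94/7.

94/7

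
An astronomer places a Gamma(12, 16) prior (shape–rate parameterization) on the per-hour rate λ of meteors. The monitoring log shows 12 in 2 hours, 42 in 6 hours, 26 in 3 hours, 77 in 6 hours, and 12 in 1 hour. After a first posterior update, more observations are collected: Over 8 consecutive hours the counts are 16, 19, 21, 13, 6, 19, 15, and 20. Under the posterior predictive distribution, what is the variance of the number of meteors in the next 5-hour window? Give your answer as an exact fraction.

Total count: 12 + 42 + 26 + 77 + 12 = 169.
Total exposure: 2 + 6 + 3 + 6 + 1 = 18 hours.
After the first batch: Gamma(12 + 169, 16 + 18) = Gamma(181, 34).
Total count: 16 + 19 + 21 + 13 + 6 + 19 + 15 + 20 = 129.
Total exposure: 8 hours.
After the second batch: Gamma(181 + 129, 34 + 8) = Gamma(310, 42).
The posterior predictive for a window of length T is Negative Binomial with variance T·α'·(β'+T)/β'² = 5·310·47/1764 = 36425/882.

36425/882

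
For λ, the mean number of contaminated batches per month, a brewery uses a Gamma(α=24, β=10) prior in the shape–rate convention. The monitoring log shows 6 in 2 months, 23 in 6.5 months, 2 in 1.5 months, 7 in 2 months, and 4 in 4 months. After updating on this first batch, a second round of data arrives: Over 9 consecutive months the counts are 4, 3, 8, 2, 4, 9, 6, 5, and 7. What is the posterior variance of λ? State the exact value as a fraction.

114/1225

Total count: 6 + 23 + 2 + 7 + 4 = 42.
Total exposure: 2 + 6.5 + 1.5 + 2 + 4 = 16 months.
After the first batch: Gamma(24 + 42, 10 + 16) = Gamma(66, 26).
Total count: 4 + 3 + 8 + 2 + 4 + 9 + 6 + 5 + 7 = 48.
Total exposure: 9 months.
After the second batch: Gamma(66 + 48, 26 + 9) = Gamma(114, 35).
Posterior variance = α'/β'² = 114/1225.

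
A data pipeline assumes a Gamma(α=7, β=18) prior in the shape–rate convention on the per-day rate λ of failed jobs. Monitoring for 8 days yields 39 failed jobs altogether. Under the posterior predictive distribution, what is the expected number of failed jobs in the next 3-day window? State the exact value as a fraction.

69/13

Total count 39 over total exposure 8 days.
The Gamma prior is conjugate for the Poisson rate, so λ | data ~ Gamma(7+39, 18+8) = Gamma(46, 26).
Predictive mean over a 3-day window = T·E[λ|data] = 3·46/26 = 69/13.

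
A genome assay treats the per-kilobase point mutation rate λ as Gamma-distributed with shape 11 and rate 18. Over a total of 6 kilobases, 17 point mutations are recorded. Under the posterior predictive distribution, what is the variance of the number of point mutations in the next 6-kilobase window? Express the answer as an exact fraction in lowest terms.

35/4

Total count 17 over total exposure 6 kilobases.
By Gamma–Poisson conjugacy, the posterior is Gamma(α + Σx, β + Σt) = Gamma(11 + 17, 18 + 6) = Gamma(28, 24).
The posterior predictive for a window of length T is Negative Binomial with variance T·α'·(β'+T)/β'² = 6·28·30/576 = 35/4.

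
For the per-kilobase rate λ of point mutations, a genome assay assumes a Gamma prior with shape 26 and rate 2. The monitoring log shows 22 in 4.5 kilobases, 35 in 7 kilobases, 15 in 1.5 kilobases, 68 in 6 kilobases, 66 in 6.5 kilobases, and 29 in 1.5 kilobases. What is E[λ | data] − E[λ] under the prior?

Total count: 22 + 35 + 15 + 68 + 66 + 29 = 235.
Total exposure: 4.5 + 7 + 1.5 + 6 + 6.5 + 1.5 = 27 kilobases.
The Gamma prior is conjugate for the Poisson rate, so λ | data ~ Gamma(26+235, 2+27) = Gamma(261, 29).
Posterior mean = 261/29 = 9; prior mean = 26/2 = 13. Difference = 9 − 13 = -4.

-4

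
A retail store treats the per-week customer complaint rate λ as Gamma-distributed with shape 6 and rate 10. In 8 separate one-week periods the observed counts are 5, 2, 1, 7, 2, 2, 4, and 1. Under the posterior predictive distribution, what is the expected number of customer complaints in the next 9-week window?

15

Total count: 5 + 2 + 1 + 7 + 2 + 2 + 4 + 1 = 24.
Total exposure: 8 weeks.
By Gamma–Poisson conjugacy, the posterior is Gamma(α + Σx, β + Σt) = Gamma(6 + 24, 10 + 8) = Gamma(30, 18).
Predictive mean over a 9-week window = T·E[λ|data] = 9·30/18 = 15.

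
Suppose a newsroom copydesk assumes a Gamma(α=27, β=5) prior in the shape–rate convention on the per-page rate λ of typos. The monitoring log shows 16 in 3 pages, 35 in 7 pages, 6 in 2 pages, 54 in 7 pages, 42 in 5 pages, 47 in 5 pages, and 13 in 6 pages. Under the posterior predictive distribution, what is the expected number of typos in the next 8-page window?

48

Total count: 16 + 35 + 6 + 54 + 42 + 47 + 13 = 213.
Total exposure: 3 + 7 + 2 + 7 + 5 + 5 + 6 = 35 pages.
The Gamma prior is conjugate for the Poisson rate, so λ | data ~ Gamma(27+213, 5+35) = Gamma(240, 40).
Predictive mean over an 8-page window = T·E[λ|data] = 8·240/40 = 48.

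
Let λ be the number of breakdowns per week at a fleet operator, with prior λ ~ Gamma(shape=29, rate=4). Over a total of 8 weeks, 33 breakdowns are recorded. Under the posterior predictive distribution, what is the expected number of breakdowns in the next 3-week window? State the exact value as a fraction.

Total count 33 over total exposure 8 weeks.
By Gamma–Poisson conjugacy, the posterior is Gamma(α + Σx, β + Σt) = Gamma(29 + 33, 4 + 8) = Gamma(62, 12).
Predictive mean over a 3-week window = T·E[λ|data] = 3·62/12 = 31/2.

31/2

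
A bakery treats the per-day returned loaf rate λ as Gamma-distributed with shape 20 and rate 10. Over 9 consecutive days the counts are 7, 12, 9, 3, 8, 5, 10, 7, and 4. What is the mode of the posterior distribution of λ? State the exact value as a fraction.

84/19

Total count: 7 + 12 + 9 + 3 + 8 + 5 + 10 + 7 + 4 = 65.
Total exposure: 9 days.
By Gamma–Poisson conjugacy, the posterior is Gamma(α + Σx, β + Σt) = Gamma(20 + 65, 10 + 9) = Gamma(85, 19).
Posterior mode = (α'−1)/β' = 84/19.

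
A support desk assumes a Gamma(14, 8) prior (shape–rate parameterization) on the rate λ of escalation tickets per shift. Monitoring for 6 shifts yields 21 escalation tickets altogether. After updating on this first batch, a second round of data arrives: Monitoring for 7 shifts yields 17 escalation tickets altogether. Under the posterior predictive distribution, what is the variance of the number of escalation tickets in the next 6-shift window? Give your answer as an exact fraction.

936/49

Total count 21 over total exposure 6 shifts.
After the first batch: Gamma(14 + 21, 8 + 6) = Gamma(35, 14).
Total count 17 over total exposure 7 shifts.
After the second batch: Gamma(35 + 17, 14 + 7) = Gamma(52, 21).
The posterior predictive for a window of length T is Negative Binomial with variance T·α'·(β'+T)/β'² = 6·52·27/441 = 936/49.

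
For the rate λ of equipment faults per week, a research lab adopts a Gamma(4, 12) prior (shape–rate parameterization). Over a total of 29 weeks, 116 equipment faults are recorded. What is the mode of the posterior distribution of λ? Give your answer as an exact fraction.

119/41

Total count 116 over total exposure 29 weeks.
By Gamma–Poisson conjugacy, the posterior is Gamma(α + Σx, β + Σt) = Gamma(4 + 116, 12 + 29) = Gamma(120, 41).
Posterior mode = (α'−1)/β' = 119/41.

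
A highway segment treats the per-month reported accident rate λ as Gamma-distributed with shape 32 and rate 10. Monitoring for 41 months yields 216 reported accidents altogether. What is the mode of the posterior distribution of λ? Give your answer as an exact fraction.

247/51

Total count 216 over total exposure 41 months.
Posterior: α' = 32 + 216 = 248, β' = 10 + 41 = 51.
Posterior mode = (α'−1)/β' = 247/51.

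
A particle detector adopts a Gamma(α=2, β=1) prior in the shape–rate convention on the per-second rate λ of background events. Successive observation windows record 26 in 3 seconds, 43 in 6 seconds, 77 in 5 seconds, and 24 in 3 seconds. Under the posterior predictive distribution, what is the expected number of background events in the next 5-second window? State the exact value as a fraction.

430/9

Total count: 26 + 43 + 77 + 24 = 170.
Total exposure: 3 + 6 + 5 + 3 = 17 seconds.
By Gamma–Poisson conjugacy, the posterior is Gamma(α + Σx, β + Σt) = Gamma(2 + 170, 1 + 17) = Gamma(172, 18).
Predictive mean over a 5-second window = T·E[λ|data] = 5·172/18 = 430/9.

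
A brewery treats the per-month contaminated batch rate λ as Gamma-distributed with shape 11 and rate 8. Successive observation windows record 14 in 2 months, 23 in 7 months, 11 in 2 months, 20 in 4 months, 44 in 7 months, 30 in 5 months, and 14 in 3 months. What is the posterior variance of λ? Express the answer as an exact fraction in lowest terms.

167/1444

Total count: 14 + 23 + 11 + 20 + 44 + 30 + 14 = 156.
Total exposure: 2 + 7 + 2 + 4 + 7 + 5 + 3 = 30 months.
Posterior: α' = 11 + 156 = 167, β' = 8 + 30 = 38.
Posterior variance = α'/β'² = 167/1444.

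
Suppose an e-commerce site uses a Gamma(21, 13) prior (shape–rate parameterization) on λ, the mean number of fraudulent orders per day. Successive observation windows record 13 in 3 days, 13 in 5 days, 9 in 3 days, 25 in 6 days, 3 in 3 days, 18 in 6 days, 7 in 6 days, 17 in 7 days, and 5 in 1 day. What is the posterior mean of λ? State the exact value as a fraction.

131/53

Total count: 13 + 13 + 9 + 25 + 3 + 18 + 7 + 17 + 5 = 110.
Total exposure: 3 + 5 + 3 + 6 + 3 + 6 + 6 + 7 + 1 = 40 days.
Posterior: α' = 21 + 110 = 131, β' = 13 + 40 = 53.
Posterior mean = α'/β' = 131/53.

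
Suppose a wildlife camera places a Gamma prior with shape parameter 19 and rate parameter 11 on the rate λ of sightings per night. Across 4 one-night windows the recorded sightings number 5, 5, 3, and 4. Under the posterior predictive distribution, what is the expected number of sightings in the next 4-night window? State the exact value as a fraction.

48/5

Total count: 5 + 5 + 3 + 4 = 17.
Total exposure: 4 nights.
Posterior: α' = 19 + 17 = 36, β' = 11 + 4 = 15.
Predictive mean over a 4-night window = T·E[λ|data] = 4·36/15 = 48/5.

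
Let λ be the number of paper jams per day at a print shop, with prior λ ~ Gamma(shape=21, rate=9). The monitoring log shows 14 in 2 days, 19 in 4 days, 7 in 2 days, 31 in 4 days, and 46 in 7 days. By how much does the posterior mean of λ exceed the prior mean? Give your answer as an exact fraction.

109/42

Total count: 14 + 19 + 7 + 31 + 46 = 117.
Total exposure: 2 + 4 + 2 + 4 + 7 = 19 days.
By Gamma–Poisson conjugacy, the posterior is Gamma(α + Σx, β + Σt) = Gamma(21 + 117, 9 + 19) = Gamma(138, 28).
Posterior mean = 138/28 = 69/14; prior mean = 21/9 = 7/3. Difference = 69/14 − 7/3 = 109/42.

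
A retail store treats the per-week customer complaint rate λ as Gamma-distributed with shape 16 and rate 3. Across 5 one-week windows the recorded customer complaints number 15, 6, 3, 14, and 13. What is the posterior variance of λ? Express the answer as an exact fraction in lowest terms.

67/64

Total count: 15 + 6 + 3 + 14 + 13 = 51.
Total exposure: 5 weeks.
Posterior: α' = 16 + 51 = 67, β' = 3 + 5 = 8.
Posterior variance = α'/β'² = 67/64.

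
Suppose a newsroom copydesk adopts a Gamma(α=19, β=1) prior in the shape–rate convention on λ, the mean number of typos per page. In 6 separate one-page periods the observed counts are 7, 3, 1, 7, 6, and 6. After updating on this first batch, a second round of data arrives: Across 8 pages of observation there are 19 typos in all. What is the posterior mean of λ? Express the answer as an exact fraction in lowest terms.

Total count: 7 + 3 + 1 + 7 + 6 + 6 = 30.
Total exposure: 6 pages.
After the first batch: Gamma(19 + 30, 1 + 6) = Gamma(49, 7).
Total count 19 over total exposure 8 pages.
After the second batch: Gamma(49 + 19, 7 + 8) = Gamma(68, 15).
Posterior mean = α'/β' = 68/15.

68/15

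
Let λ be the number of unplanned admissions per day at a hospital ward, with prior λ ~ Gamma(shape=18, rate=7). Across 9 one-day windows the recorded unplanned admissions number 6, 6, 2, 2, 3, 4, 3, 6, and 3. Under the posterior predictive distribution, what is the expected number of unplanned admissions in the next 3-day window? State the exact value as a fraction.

Total count: 6 + 6 + 2 + 2 + 3 + 4 + 3 + 6 + 3 = 35.
Total exposure: 9 days.
Posterior: α' = 18 + 35 = 53, β' = 7 + 9 = 16.
Predictive mean over a 3-day window = T·E[λ|data] = 3·53/16 = 159/16.

159/16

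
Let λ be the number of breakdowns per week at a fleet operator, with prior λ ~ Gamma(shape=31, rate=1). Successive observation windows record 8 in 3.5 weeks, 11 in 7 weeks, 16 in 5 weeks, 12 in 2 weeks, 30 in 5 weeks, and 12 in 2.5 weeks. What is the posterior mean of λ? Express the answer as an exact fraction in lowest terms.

Total count: 8 + 11 + 16 + 12 + 30 + 12 = 89.
Total exposure: 3.5 + 7 + 5 + 2 + 5 + 2.5 = 25 weeks.
By Gamma–Poisson conjugacy, the posterior is Gamma(α + Σx, β + Σt) = Gamma(31 + 89, 1 + 25) = Gamma(120, 26).
Posterior mean = α'/β' = 120/26 = 60/13.

60/13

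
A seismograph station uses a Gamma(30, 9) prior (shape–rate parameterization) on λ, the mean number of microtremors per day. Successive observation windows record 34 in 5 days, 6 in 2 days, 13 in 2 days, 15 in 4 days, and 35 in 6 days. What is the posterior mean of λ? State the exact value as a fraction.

19/4

Total count: 34 + 6 + 13 + 15 + 35 = 103.
Total exposure: 5 + 2 + 2 + 4 + 6 = 19 days.
Conjugate update: add total count to the shape and total exposure to the rate, giving Gamma(133, 28).
Posterior mean = α'/β' = 133/28 = 19/4.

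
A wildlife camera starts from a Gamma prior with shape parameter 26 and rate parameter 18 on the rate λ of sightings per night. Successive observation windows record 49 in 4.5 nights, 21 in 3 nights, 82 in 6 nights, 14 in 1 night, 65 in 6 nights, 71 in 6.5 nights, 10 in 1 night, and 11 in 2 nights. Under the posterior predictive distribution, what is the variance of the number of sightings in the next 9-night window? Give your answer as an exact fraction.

19893/256

Total count: 49 + 21 + 82 + 14 + 65 + 71 + 10 + 11 = 323.
Total exposure: 4.5 + 3 + 6 + 1 + 6 + 6.5 + 1 + 2 = 30 nights.
Gamma(α, β) with Poisson data over total exposure Σt gives posterior Gamma(α+Σx, β+Σt) = Gamma(349, 48).
The posterior predictive for a window of length T is Negative Binomial with variance T·α'·(β'+T)/β'² = 9·349·57/2304 = 19893/256.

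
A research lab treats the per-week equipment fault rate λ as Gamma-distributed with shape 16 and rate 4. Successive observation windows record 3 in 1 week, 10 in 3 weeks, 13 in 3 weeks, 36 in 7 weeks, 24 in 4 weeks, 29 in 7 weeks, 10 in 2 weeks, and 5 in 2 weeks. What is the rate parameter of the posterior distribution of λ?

33

Total count: 3 + 10 + 13 + 36 + 24 + 29 + 10 + 5 = 130.
Total exposure: 1 + 3 + 3 + 7 + 4 + 7 + 2 + 2 = 29 weeks.
Posterior: α' = 16 + 130 = 146, β' = 4 + 29 = 33.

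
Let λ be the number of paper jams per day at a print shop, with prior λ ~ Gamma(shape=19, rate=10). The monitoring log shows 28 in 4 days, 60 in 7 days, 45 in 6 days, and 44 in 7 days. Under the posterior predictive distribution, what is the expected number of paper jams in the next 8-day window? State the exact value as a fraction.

Total count: 28 + 60 + 45 + 44 = 177.
Total exposure: 4 + 7 + 6 + 7 = 24 days.
Conjugate update: add total count to the shape and total exposure to the rate, giving Gamma(196, 34).
Predictive mean over an 8-day window = T·E[λ|data] = 8·196/34 = 784/17.

784/17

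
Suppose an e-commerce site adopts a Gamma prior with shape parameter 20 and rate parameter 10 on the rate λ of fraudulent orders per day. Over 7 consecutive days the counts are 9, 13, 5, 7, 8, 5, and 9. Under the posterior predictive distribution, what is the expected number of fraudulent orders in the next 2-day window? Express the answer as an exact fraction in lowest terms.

152/17

Total count: 9 + 13 + 5 + 7 + 8 + 5 + 9 = 56.
Total exposure: 7 days.
Conjugate update: add total count to the shape and total exposure to the rate, giving Gamma(76, 17).
Predictive mean over a 2-day window = T·E[λ|data] = 2·76/17 = 152/17.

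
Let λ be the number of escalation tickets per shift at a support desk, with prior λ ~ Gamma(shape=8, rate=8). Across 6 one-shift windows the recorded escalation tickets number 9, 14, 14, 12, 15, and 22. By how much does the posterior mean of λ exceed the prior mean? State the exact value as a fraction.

Total count: 9 + 14 + 14 + 12 + 15 + 22 = 86.
Total exposure: 6 shifts.
By Gamma–Poisson conjugacy, the posterior is Gamma(α + Σx, β + Σt) = Gamma(8 + 86, 8 + 6) = Gamma(94, 14).
Posterior mean = 94/14 = 47/7; prior mean = 8/8 = 1. Difference = 47/7 − 1 = 40/7.

40/7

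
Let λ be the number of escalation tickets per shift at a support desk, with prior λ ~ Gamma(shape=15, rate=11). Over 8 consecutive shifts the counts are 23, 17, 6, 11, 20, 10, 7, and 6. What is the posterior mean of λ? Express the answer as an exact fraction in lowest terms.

115/19

Total count: 23 + 17 + 6 + 11 + 20 + 10 + 7 + 6 = 100.
Total exposure: 8 shifts.
Conjugate update: add total count to the shape and total exposure to the rate, giving Gamma(115, 19).
Posterior mean = α'/β' = 115/19.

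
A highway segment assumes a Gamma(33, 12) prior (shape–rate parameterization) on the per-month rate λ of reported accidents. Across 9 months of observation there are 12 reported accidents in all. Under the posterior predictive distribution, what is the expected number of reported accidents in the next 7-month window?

Total count 12 over total exposure 9 months.
The Gamma prior is conjugate for the Poisson rate, so λ | data ~ Gamma(33+12, 12+9) = Gamma(45, 21).
Predictive mean over a 7-month window = T·E[λ|data] = 7·45/21 = 15.

15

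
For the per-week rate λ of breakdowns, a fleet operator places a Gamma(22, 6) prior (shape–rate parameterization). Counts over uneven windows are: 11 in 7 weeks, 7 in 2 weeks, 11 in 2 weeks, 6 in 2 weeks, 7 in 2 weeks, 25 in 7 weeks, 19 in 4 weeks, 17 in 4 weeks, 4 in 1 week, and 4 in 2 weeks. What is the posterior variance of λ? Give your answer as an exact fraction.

Total count: 11 + 7 + 11 + 6 + 7 + 25 + 19 + 17 + 4 + 4 = 111.
Total exposure: 7 + 2 + 2 + 2 + 2 + 7 + 4 + 4 + 1 + 2 = 33 weeks.
Posterior: α' = 22 + 111 = 133, β' = 6 + 33 = 39.
Posterior variance = α'/β'² = 133/1521.

133/1521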